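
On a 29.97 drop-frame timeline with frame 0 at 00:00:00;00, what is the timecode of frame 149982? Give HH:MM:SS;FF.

01:23:24;12

Ten DF minutes hold 17982 frames, so frame 149982 lies in block 8 (frames 143856–161837) with 6126 frames into that block.
The block's first minute is 1800 frames and the rest 1798 each; 6126 frames reaches minute 3, so 8 × 18 + 3 × 2 = 150 labels have been skipped so far.
Adding those back, label number 149982 + 150 = 150132 at 30 labels/s is 5004 s + 12 f = 1 h 23 min 24 s frame 12, i.e. 01:23:24;12.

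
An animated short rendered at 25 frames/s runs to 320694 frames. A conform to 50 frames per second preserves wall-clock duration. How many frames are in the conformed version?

Frames at target rate = 320694 × (50) / (25) = 641388.

641388 frames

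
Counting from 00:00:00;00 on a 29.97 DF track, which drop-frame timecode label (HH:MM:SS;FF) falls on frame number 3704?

Ten DF minutes hold 17982 frames, so frame 3704 lies in block 0 (frames 0–17981) with 3704 frames into that block.
The block's first minute is 1800 frames and the rest 1798 each; 3704 frames reaches minute 2, so 0 × 18 + 2 × 2 = 4 labels have been skipped so far.
Adding those back, label number 3704 + 4 = 3708 at 30 labels/s is 123 s + 18 f = 0 h 2 min 3 s frame 18, i.e. 00:02:03;18.

00:02:03;18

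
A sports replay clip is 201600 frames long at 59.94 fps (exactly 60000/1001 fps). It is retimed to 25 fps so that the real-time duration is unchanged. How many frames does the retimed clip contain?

Target frames = source frames × (target rate / source rate) = 201600 × (25)/(60000/1001) = 201600 × 1001/2400 = 84084.

84084 frames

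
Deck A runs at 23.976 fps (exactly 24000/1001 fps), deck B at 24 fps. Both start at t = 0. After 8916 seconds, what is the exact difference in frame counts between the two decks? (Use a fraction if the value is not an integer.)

213984/1001 frames

A emits 24000/1001 × 8916 = 213984000/1001 frames; B emits 24 × 8916 = 213984.
Difference = 213984/1001 frames (≈ 213.7702); B is ahead of A.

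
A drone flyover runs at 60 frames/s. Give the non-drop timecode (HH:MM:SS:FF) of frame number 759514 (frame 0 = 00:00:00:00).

759514 ÷ 60 = 12658 full seconds, remainder 34 frames.
12658 s = 3 h 30 min 58 s.
Timecode: 03:30:58:34.

03:30:58:34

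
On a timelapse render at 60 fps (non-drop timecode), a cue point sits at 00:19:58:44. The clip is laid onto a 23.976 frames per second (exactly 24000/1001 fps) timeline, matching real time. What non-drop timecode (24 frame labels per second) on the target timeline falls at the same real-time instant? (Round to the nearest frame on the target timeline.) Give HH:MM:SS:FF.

Source frame index: (0×3600 + 19×60 + 58) × 60 + 44 = 71924.
Real time: 71924 / (60) = 17981/15 s.
Target frame: (17981/15) × (24000/1001) = 28769600/1001 ≈ 28740.859 → 28741.
At 24 labels/s: frame 28741 → 00:19:57:13.

00:19:57:13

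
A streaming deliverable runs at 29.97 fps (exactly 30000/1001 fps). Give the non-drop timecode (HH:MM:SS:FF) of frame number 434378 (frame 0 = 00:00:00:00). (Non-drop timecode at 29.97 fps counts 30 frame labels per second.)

04:01:19:08

434378 ÷ 30 = 14479 full seconds, remainder 8 frames.
14479 s = 4 h 1 min 19 s.
Timecode: 04:01:19:08.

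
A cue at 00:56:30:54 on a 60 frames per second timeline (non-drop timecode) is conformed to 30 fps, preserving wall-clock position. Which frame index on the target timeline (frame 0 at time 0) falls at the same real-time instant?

frame 101727

Source frame index: (0×3600 + 56×60 + 30) × 60 + 54 = 203454.
Real time: 203454 / (60) = 33909/10 s.
Target frame: (33909/10) × (30) = 101727.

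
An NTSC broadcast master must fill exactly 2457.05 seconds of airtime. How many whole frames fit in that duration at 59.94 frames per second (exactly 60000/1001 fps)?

147275 frames

Frames = 2457.05 × 60000/1001 = 147423000/1001 ≈ 147275.7243.
Complete frames: 147275.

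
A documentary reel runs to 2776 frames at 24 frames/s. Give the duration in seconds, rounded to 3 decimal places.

Running time = 2776 × 1/24 = 347/3 s ≈ 115.667 s.

115.667 seconds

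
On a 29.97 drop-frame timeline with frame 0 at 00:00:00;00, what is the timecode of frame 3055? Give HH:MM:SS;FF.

Ten DF minutes hold 17982 frames, so frame 3055 lies in block 0 (frames 0–17981) with 3055 frames into that block.
The block's first minute is 1800 frames and the rest 1798 each; 3055 frames reaches minute 1, so 0 × 18 + 1 × 2 = 2 labels have been skipped so far.
Adding those back, label number 3055 + 2 = 3057 at 30 labels/s is 101 s + 27 f = 0 h 1 min 41 s frame 27, i.e. 00:01:41;27.

00:01:41;27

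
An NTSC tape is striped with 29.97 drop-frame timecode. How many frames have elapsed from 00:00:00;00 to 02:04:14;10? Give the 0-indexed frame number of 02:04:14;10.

As if non-drop at 30 labels/s: (2 × 3600 + 4 × 60 + 14) × 30 + 10 = 223630.
Minute boundaries passed: 124; those not divisible by 10: 124 − 12 = 112; dropped labels = 2 × 112 = 224.
Actual frame index = 223630 − 224 = 223406.

223406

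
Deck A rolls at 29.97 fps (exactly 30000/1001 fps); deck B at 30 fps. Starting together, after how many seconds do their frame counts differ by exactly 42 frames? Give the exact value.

1401.4 seconds

The gap grows by |30 − 30000/1001| = 30/1001 frames per second.
Time for a 42-frame gap: 42 ÷ (30/1001) = 1401.4 s.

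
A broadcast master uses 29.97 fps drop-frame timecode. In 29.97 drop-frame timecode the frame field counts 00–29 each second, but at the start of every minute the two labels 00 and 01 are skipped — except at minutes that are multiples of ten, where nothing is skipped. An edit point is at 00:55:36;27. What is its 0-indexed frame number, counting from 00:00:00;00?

Complete 10-minute blocks: 5, each 17982 frames → 89910.
Remaining 5 whole minutes in the current block: 1800 + 4 × 1798 = 8992 frames.
Within the current minute: 36 × 30 + 27 − 2 = 1105 (labels ;00/;01 skipped at this minute). Total = 89910 + 8992 + 1105 = 100007.

100007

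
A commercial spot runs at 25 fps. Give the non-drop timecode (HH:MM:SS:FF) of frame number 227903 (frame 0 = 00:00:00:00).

02:31:56:03

227903 ÷ 25 = 9116 full seconds, remainder 3 frames.
9116 s = 2 h 31 min 56 s.
Timecode: 02:31:56:03.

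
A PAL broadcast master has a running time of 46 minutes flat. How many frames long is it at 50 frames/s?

138000 frames

46 min = 2760 s.
Frames = 2760 × 50 = 138000.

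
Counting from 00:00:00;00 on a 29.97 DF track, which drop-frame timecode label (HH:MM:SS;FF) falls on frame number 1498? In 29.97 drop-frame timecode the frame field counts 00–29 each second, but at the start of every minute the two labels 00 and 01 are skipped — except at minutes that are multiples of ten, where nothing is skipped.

00:00:49;28

Ten DF minutes hold 17982 frames, so frame 1498 lies in block 0 (frames 0–17981) with 1498 frames into that block.
The block's first minute is 1800 frames and the rest 1798 each; 1498 frames reaches minute 0, so 0 × 18 + 0 × 2 = 0 labels have been skipped so far.
Adding those back, label number 1498 + 0 = 1498 at 30 labels/s is 49 s + 28 f = 0 h 0 min 49 s frame 28, i.e. 00:00:49;28.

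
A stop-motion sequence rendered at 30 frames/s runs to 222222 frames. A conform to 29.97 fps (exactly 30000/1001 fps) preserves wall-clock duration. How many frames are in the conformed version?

Target frames = source frames × (target rate / source rate) = 222222 × (30000/1001)/(30) = 222222 × 1000/1001 = 222000.

222000 frames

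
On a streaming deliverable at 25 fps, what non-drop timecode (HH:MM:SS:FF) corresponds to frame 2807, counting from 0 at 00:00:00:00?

2807 ÷ 25 = 112 full seconds, remainder 7 frames.
112 s = 0 h 1 min 52 s.
Timecode: 00:01:52:07.

00:01:52:07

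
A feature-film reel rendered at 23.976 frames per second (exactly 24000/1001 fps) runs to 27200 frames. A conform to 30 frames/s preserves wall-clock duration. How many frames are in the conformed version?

Target frames = source frames × (target rate / source rate) = 27200 × (30)/(24000/1001) = 27200 × 1001/800 = 34034.

34034 frames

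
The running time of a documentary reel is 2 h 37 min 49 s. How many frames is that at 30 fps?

284070 frames

2 h 37 min 49 s = 9469 s.
Frames = 9469 × 30 = 284070.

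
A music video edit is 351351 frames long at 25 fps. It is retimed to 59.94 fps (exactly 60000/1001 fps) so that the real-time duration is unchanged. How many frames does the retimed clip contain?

Target frames = source frames × (target rate / source rate) = 351351 × (60000/1001)/(25) = 351351 × 2400/1001 = 842400.

842400 frames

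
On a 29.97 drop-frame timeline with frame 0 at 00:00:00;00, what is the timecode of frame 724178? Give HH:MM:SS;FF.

Each 10-minute DF block holds 10 × 60 × 30 − 9 × 2 = 17982 frames. 724178 ÷ 17982 → 40 full blocks, remainder 4898.
Within the partial block the first minute is 1800 frames and each further minute 1798, so 2 further minute boundaries passed. Total skipped labels = 18 × 40 + 2 × 2 = 724.
Non-drop label index = 724178 + 724 = 724902; at 30 labels/s that is 06:42:43:12, i.e. DF 06:42:43;12.

06:42:43;12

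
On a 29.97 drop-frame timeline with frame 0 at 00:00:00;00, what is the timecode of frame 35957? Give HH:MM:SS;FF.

Ten DF minutes hold 17982 frames, so frame 35957 lies in block 1 (frames 17982–35963) with 17975 frames into that block.
The block's first minute is 1800 frames and the rest 1798 each; 17975 frames reaches minute 9, so 1 × 18 + 9 × 2 = 36 labels have been skipped so far.
Adding those back, label number 35957 + 36 = 35993 at 30 labels/s is 1199 s + 23 f = 0 h 19 min 59 s frame 23, i.e. 00:19:59;23.

00:19:59;23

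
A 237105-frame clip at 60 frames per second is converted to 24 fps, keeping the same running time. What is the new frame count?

94842 frames

Target frames = source frames × (target rate / source rate) = 237105 × (24)/(60) = 237105 × 2/5 = 94842.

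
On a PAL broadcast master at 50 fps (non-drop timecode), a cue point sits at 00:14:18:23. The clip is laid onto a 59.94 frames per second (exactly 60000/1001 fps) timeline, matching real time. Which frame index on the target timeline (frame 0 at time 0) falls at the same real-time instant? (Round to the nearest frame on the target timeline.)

Source frame index: (0×3600 + 14×60 + 18) × 50 + 23 = 42923.
Real time: 42923 / (50) = 42923/50 s.
Target frame: (42923/50) × (60000/1001) = 51507600/1001 ≈ 51456.144 → 51456.

frame 51456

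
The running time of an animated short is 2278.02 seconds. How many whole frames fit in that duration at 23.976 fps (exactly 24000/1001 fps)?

54617 frames

Frames = 2278.02 × 24000/1001 = 54672480/1001 ≈ 54617.8621.
Complete frames: 54617.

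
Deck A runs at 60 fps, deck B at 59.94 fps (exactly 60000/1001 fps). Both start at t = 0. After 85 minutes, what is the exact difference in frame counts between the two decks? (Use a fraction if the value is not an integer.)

306000/1001 frames

85 min = 5100 s.
A emits 60 × 5100 = 306000 frames; B emits 60000/1001 × 5100 = 306000000/1001.
Difference = 306000/1001 frames (≈ 305.6943); B is behind A.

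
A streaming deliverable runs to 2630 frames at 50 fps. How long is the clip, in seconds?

52.6 seconds

Running time = 2630 / (50) = 52.6 s.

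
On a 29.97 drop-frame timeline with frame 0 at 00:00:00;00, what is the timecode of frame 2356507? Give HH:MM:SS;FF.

Ten DF minutes hold 17982 frames, so frame 2356507 lies in block 131 (frames 2355642–2373623) with 865 frames into that block.
The block's first minute is 1800 frames and the rest 1798 each; 865 frames reaches minute 0, so 131 × 18 + 0 × 2 = 2358 labels have been skipped so far.
Adding those back, label number 2356507 + 2358 = 2358865 at 30 labels/s is 78628 s + 25 f = 21 h 50 min 28 s frame 25, i.e. 21:50:28;25.

21:50:28;25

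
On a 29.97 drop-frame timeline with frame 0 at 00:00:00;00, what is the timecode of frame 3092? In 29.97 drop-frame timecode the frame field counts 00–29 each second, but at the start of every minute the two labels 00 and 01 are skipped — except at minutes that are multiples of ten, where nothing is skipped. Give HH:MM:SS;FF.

00:01:43;04

Each 10-minute DF block holds 10 × 60 × 30 − 9 × 2 = 17982 frames. 3092 ÷ 17982 → 0 full blocks, remainder 3092.
Within the partial block the first minute is 1800 frames and each further minute 1798, so 1 further minute boundary passed. Total skipped labels = 18 × 0 + 2 × 1 = 2.
Non-drop label index = 3092 + 2 = 3094; at 30 labels/s that is 00:01:43:04, i.e. DF 00:01:43;04.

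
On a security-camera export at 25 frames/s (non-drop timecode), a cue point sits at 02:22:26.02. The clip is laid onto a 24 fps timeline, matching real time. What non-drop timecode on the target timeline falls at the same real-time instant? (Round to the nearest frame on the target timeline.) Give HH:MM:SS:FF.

02:22:26:02

Source frame index: (2×3600 + 22×60 + 26) × 25 + 2 = 213652.
Real time: 213652 / (25) = 213652/25 s.
Target frame: (213652/25) × (24) = 5127648/25 ≈ 205105.920 → 205106.
At 24 labels/s: frame 205106 → 02:22:26:02.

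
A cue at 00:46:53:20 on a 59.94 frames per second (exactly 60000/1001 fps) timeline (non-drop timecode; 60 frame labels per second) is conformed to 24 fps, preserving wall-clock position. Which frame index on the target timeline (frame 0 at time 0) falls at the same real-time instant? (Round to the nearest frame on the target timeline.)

Source frame index: (0×3600 + 46×60 + 53) × 60 + 20 = 168800.
Real time: 168800 / (60000/1001) = 211211/75 s.
Target frame: (211211/75) × (24) = 1689688/25 ≈ 67587.520 → 67588.

frame 67588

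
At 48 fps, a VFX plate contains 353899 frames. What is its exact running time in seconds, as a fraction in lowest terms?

353899/48 seconds

Running time = 353899 ÷ (48) = 353899 × 1/48 = 353899/48 s.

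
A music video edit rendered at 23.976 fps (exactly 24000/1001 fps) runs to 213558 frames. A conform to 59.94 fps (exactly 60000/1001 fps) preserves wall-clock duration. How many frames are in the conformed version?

533895 frames

Target frames = source frames × (target rate / source rate) = 213558 × (60000/1001)/(24000/1001) = 213558 × 5/2 = 533895.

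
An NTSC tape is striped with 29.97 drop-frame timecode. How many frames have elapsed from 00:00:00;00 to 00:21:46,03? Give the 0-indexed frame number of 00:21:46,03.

39145

As if non-drop at 30 labels/s: (0 × 3600 + 21 × 60 + 46) × 30 + 3 = 39183.
Minute boundaries passed: 21; those not divisible by 10: 21 − 2 = 19; dropped labels = 2 × 19 = 38.
Actual frame index = 39183 − 38 = 39145.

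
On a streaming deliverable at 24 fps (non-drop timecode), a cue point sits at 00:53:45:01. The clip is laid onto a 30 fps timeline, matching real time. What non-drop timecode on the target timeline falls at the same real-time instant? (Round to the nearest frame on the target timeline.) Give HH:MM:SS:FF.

Source frame index: (0×3600 + 53×60 + 45) × 24 + 1 = 77401.
Real time: 77401 / (24) = 77401/24 s.
Target frame: (77401/24) × (30) = 387005/4 ≈ 96751.250 → 96751.
At 30 labels/s: frame 96751 → 00:53:45:01.

00:53:45:01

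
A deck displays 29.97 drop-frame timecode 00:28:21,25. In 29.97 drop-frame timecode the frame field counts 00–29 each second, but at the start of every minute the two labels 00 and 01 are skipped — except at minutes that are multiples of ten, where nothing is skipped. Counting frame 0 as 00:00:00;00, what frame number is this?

As if non-drop at 30 labels/s: (0 × 3600 + 28 × 60 + 21) × 30 + 25 = 51055.
Minute boundaries passed: 28; those not divisible by 10: 28 − 2 = 26; dropped labels = 2 × 26 = 52.
Actual frame index = 51055 − 52 = 51003.

51003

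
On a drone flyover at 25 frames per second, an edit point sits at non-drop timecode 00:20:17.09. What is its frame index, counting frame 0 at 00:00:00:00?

frame 30434

Total seconds to the label: (0 × 3600 + 20 × 60 + 17) = 1217.
Frame index = 1217 × 25 + 9 = 30434.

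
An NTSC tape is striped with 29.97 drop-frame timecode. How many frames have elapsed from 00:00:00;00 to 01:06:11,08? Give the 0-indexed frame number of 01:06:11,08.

119018

Complete 10-minute blocks: 6, each 17982 frames → 107892.
Remaining 6 whole minutes in the current block: 1800 + 5 × 1798 = 10790 frames.
Within the current minute: 11 × 30 + 8 − 2 = 336 (labels ;00/;01 skipped at this minute). Total = 107892 + 10790 + 336 = 119018.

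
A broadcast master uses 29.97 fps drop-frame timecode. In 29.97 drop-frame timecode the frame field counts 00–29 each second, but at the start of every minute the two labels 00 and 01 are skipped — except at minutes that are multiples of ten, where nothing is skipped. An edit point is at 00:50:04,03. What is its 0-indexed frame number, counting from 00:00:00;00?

Complete 10-minute blocks: 5, each 17982 frames → 89910.
Remaining 0 whole minutes in the current block: 0 frames.
Within the current minute: 4 × 30 + 3 = 123. Total = 89910 + 0 + 123 = 90033.

90033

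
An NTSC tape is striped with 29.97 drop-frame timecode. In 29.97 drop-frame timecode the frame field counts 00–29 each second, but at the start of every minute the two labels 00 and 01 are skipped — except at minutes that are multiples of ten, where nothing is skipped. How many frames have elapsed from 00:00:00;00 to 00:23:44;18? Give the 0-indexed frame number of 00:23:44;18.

42696

Complete 10-minute blocks: 2, each 17982 frames → 35964.
Remaining 3 whole minutes in the current block: 1800 + 2 × 1798 = 5396 frames.
Within the current minute: 44 × 30 + 18 − 2 = 1336 (labels ;00/;01 skipped at this minute). Total = 35964 + 5396 + 1336 = 42696.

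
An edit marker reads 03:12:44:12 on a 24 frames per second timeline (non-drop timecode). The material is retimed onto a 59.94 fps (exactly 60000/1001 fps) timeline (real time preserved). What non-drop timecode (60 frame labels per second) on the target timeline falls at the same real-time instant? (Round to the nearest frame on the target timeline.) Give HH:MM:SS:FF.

03:12:32:57

Source frame index: (3×3600 + 12×60 + 44) × 24 + 12 = 277548.
Real time: 277548 / (24) = 23129/2 s.
Target frame: (23129/2) × (60000/1001) = 693870000/1001 ≈ 693176.823 → 693177.
At 60 labels/s: frame 693177 → 03:12:32:57.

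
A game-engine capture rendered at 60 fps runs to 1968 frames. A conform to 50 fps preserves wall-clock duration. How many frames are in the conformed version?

Target frames = source frames × (target rate / source rate) = 1968 × (50)/(60) = 1968 × 5/6 = 1640.

1640 frames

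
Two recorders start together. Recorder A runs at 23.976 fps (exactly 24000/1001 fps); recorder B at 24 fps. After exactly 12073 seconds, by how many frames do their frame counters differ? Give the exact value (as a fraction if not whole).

289752/1001 frames

A emits 24000/1001 × 12073 = 289752000/1001 frames; B emits 24 × 12073 = 289752.
Difference = 289752/1001 frames (≈ 289.4625); B is ahead of A.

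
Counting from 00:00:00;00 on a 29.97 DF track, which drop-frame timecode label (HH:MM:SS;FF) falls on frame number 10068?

00:05:35;28

Each 10-minute DF block holds 10 × 60 × 30 − 9 × 2 = 17982 frames. 10068 ÷ 17982 → 0 full blocks, remainder 10068.
Within the partial block the first minute is 1800 frames and each further minute 1798, so 5 further minute boundaries passed. Total skipped labels = 18 × 0 + 2 × 5 = 10.
Non-drop label index = 10068 + 10 = 10078; at 30 labels/s that is 00:05:35:28, i.e. DF 00:05:35;28.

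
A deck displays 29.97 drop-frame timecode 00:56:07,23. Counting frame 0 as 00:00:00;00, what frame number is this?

100931

Complete 10-minute blocks: 5, each 17982 frames → 89910.
Remaining 6 whole minutes in the current block: 1800 + 5 × 1798 = 10790 frames.
Within the current minute: 7 × 30 + 23 − 2 = 231 (labels ;00/;01 skipped at this minute). Total = 89910 + 10790 + 231 = 100931.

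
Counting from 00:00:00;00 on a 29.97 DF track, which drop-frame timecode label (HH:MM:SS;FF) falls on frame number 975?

00:00:32;15

Each 10-minute DF block holds 10 × 60 × 30 − 9 × 2 = 17982 frames. 975 ÷ 17982 → 0 full blocks, remainder 975.
Within the partial block the first minute is 1800 frames and each further minute 1798, so 0 further minute boundaries passed. Total skipped labels = 18 × 0 + 2 × 0 = 0.
Non-drop label index = 975 + 0 = 975; at 30 labels/s that is 00:00:32:15, i.e. DF 00:00:32;15.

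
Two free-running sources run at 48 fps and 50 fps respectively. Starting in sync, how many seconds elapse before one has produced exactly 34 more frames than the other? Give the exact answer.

The gap grows by |50 − 48| = 2 frames per second.
Time for a 34-frame gap: 34 ÷ (2) = 17 s.

17 seconds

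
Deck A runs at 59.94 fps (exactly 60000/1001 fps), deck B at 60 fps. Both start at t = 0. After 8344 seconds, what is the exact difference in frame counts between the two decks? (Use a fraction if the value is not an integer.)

A emits 60000/1001 × 8344 = 71520000/143 frames; B emits 60 × 8344 = 500640.
Difference = 71520/143 frames (≈ 500.1399); B is ahead of A.

71520/143 frames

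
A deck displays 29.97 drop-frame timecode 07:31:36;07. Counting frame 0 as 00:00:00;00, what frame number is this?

812075

As if non-drop at 30 labels/s: (7 × 3600 + 31 × 60 + 36) × 30 + 7 = 812887.
Minute boundaries passed: 451; those not divisible by 10: 451 − 45 = 406; dropped labels = 2 × 406 = 812.
Actual frame index = 812887 − 812 = 812075.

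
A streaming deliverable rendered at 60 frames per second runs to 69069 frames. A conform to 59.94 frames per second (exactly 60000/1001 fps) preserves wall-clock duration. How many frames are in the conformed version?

Target frames = source frames × (target rate / source rate) = 69069 × (60000/1001)/(60) = 69069 × 1000/1001 = 69000.

69000 frames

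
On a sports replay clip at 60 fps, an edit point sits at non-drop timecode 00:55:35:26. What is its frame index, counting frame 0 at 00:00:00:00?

200126

Total seconds to the label: (0 × 3600 + 55 × 60 + 35) = 3335.
Frame index = 3335 × 60 + 26 = 200126.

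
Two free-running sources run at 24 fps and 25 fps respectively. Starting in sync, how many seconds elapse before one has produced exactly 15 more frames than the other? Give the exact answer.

15 seconds

The gap grows by |25 − 24| = 1 frame per second.
Time for a 15-frame gap: 15 ÷ (1) = 15 s.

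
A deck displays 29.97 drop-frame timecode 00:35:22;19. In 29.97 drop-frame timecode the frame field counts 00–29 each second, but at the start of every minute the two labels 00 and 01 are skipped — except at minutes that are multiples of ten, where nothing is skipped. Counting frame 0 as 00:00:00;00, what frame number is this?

63615

As if non-drop at 30 labels/s: (0 × 3600 + 35 × 60 + 22) × 30 + 19 = 63679.
Minute boundaries passed: 35; those not divisible by 10: 35 − 3 = 32; dropped labels = 2 × 32 = 64.
Actual frame index = 63679 − 64 = 63615.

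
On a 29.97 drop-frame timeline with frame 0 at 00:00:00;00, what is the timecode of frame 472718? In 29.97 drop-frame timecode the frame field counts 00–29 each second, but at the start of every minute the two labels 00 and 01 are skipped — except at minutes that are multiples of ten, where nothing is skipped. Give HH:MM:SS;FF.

Each 10-minute DF block holds 10 × 60 × 30 − 9 × 2 = 17982 frames. 472718 ÷ 17982 → 26 full blocks, remainder 5186.
Within the partial block the first minute is 1800 frames and each further minute 1798, so 2 further minute boundaries passed. Total skipped labels = 18 × 26 + 2 × 2 = 472.
Non-drop label index = 472718 + 472 = 473190; at 30 labels/s that is 04:22:53:00, i.e. DF 04:22:53;00.

04:22:53;00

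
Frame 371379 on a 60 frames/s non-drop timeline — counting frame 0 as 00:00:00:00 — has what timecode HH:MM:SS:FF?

01:43:09:39

371379 ÷ 60 = 6189 full seconds, remainder 39 frames.
6189 s = 1 h 43 min 9 s.
Timecode: 01:43:09:39.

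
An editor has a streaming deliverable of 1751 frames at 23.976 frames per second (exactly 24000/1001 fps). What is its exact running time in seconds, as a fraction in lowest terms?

1752751/24000 seconds

Running time = 1751 ÷ (24000/1001) = 1751 × 1001/24000 = 1752751/24000 s.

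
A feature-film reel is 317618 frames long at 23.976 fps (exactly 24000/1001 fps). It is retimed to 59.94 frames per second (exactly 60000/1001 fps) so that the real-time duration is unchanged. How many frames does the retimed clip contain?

Target frames = source frames × (target rate / source rate) = 317618 × (60000/1001)/(24000/1001) = 317618 × 5/2 = 794045.

794045 frames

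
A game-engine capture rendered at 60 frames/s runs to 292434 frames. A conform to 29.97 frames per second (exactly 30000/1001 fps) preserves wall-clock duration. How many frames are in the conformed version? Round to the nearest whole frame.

146071 frames

Frames at target rate = 292434 × (30000/1001) / (60) = 146217000/1001 ≈ 146070.929.
Nearest whole frame: 146071.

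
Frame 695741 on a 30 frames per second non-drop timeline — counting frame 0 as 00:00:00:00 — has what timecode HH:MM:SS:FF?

695741 ÷ 30 = 23191 full seconds, remainder 11 frames.
23191 s = 6 h 26 min 31 s.
Timecode: 06:26:31:11.

06:26:31:11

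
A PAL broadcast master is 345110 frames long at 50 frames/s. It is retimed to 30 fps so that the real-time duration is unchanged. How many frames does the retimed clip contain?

207066 frames

Target frames = source frames × (target rate / source rate) = 345110 × (30)/(50) = 345110 × 3/5 = 207066.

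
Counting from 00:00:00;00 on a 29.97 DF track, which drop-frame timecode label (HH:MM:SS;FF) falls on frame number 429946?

Each 10-minute DF block holds 10 × 60 × 30 − 9 × 2 = 17982 frames. 429946 ÷ 17982 → 23 full blocks, remainder 16360.
Within the partial block the first minute is 1800 frames and each further minute 1798, so 9 further minute boundaries passed. Total skipped labels = 18 × 23 + 2 × 9 = 432.
Non-drop label index = 429946 + 432 = 430378; at 30 labels/s that is 03:59:05:28, i.e. DF 03:59:05;28.

03:59:05;28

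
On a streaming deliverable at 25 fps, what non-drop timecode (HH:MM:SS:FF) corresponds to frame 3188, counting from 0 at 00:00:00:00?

3188 ÷ 25 = 127 full seconds, remainder 13 frames.
127 s = 0 h 2 min 7 s.
Timecode: 00:02:07:13.

00:02:07:13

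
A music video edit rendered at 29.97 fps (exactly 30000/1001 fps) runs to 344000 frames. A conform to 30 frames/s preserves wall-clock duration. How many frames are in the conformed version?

Target frames = source frames × (target rate / source rate) = 344000 × (30)/(30000/1001) = 344000 × 1001/1000 = 344344.

344344 frames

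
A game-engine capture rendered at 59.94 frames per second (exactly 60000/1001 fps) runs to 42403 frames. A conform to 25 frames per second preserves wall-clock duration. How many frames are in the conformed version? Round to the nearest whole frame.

17686 frames

Frames at target rate = 42403 × (25) / (60000/1001) = 42445403/2400 ≈ 17685.585.
Nearest whole frame: 17686.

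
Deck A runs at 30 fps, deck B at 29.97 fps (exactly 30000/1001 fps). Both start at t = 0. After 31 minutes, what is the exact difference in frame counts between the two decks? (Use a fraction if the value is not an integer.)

31 min = 1860 s.
A emits 30 × 1860 = 55800 frames; B emits 30000/1001 × 1860 = 55800000/1001.
Difference = 55800/1001 frames (≈ 55.7443); B is behind A.

55800/1001 frames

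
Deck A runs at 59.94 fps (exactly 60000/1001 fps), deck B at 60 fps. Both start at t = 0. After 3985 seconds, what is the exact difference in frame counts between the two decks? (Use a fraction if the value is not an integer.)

A emits 60000/1001 × 3985 = 239100000/1001 frames; B emits 60 × 3985 = 239100.
Difference = 239100/1001 frames (≈ 238.8611); B is ahead of A.

239100/1001 frames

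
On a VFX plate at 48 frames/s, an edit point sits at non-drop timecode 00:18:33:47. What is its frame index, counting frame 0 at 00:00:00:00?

53471

Total seconds to the label: (0 × 3600 + 18 × 60 + 33) = 1113.
Frame index = 1113 × 48 + 47 = 53471.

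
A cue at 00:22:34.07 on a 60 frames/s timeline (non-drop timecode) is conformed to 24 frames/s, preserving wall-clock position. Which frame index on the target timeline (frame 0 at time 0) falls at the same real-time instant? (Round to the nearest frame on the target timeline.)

frame 32499

Source frame index: (0×3600 + 22×60 + 34) × 60 + 7 = 81247.
Real time: 81247 / (60) = 81247/60 s.
Target frame: (81247/60) × (24) = 162494/5 ≈ 32498.800 → 32499.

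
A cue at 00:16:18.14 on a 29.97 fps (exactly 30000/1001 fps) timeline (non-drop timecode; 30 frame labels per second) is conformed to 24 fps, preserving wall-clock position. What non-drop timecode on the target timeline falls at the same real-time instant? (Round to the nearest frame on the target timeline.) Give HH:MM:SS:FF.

Source frame index: (0×3600 + 16×60 + 18) × 30 + 14 = 29354.
Real time: 29354 / (30000/1001) = 14691677/15000 s.
Target frame: (14691677/15000) × (24) = 14691677/625 ≈ 23506.683 → 23507.
At 24 labels/s: frame 23507 → 00:16:19:11.

00:16:19:11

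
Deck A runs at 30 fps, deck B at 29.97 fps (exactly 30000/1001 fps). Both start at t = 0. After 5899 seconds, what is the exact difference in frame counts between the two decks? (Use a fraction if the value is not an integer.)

A emits 30 × 5899 = 176970 frames; B emits 30000/1001 × 5899 = 176970000/1001.
Difference = 176970/1001 frames (≈ 176.7932); B is behind A.

176970/1001 frames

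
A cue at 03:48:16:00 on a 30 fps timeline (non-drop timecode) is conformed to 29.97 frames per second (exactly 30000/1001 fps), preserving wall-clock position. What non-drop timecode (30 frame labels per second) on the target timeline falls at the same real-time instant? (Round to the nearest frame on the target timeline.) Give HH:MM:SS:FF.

Source frame index: (3×3600 + 48×60 + 16) × 30 + 0 = 410880.
Real time: 410880 / (30) = 13696 s.
Target frame: (13696) × (30000/1001) = 410880000/1001 ≈ 410469.530 → 410470.
At 30 labels/s: frame 410470 → 03:48:02:10.

03:48:02:10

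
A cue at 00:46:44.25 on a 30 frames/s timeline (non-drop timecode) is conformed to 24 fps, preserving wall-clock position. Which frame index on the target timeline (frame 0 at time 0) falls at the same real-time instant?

Source frame index: (0×3600 + 46×60 + 44) × 30 + 25 = 84145.
Real time: 84145 / (30) = 16829/6 s.
Target frame: (16829/6) × (24) = 67316.

frame 67316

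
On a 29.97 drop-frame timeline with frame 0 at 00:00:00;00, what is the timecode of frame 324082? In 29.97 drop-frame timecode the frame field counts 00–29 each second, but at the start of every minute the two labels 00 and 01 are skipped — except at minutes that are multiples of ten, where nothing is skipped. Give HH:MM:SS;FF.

03:00:13;16

Each 10-minute DF block holds 10 × 60 × 30 − 9 × 2 = 17982 frames. 324082 ÷ 17982 → 18 full blocks, remainder 406.
Within the partial block the first minute is 1800 frames and each further minute 1798, so 0 further minute boundaries passed. Total skipped labels = 18 × 18 + 2 × 0 = 324.
Non-drop label index = 324082 + 324 = 324406; at 30 labels/s that is 03:00:13:16, i.e. DF 03:00:13;16.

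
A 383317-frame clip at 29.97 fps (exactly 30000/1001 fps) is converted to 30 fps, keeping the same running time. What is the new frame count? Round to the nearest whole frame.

Frames at target rate = 383317 × (30) / (30000/1001) = 383700317/1000 ≈ 383700.317.
Nearest whole frame: 383700.

383700 frames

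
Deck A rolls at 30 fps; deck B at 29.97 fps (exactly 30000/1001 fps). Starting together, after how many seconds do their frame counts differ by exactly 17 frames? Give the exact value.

The gap grows by |30000/1001 − 30| = 30/1001 frames per second.
Time for a 17-frame gap: 17 ÷ (30/1001) = 17017/30 s.

17017/30 seconds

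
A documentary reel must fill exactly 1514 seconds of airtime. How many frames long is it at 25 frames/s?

Frames = 1514 × 25 = 37850.

37850 frames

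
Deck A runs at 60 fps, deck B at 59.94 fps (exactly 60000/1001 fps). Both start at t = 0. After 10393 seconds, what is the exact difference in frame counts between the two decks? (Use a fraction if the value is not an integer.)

623580/1001 frames

A emits 60 × 10393 = 623580 frames; B emits 60000/1001 × 10393 = 623580000/1001.
Difference = 623580/1001 frames (≈ 622.9570); B is behind A.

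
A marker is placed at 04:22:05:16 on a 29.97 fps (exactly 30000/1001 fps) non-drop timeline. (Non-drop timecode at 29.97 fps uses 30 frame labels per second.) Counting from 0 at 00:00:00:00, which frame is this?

471766

Total seconds to the label: (4 × 3600 + 22 × 60 + 5) = 15725.
Frame index = 15725 × 30 + 16 = 471766.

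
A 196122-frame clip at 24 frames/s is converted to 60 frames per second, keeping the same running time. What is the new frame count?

490305 frames

Target frames = source frames × (target rate / source rate) = 196122 × (60)/(24) = 196122 × 5/2 = 490305.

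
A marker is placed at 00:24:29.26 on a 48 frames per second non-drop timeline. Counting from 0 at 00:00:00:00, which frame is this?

frame 70538

Total seconds to the label: (0 × 3600 + 24 × 60 + 29) = 1469.
Frame index = 1469 × 48 + 26 = 70538.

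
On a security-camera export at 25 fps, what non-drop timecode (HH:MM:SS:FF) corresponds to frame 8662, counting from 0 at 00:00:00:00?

00:05:46:12

8662 ÷ 25 = 346 full seconds, remainder 12 frames.
346 s = 0 h 5 min 46 s.
Timecode: 00:05:46:12.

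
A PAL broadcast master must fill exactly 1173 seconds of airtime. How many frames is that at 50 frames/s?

Frames = 1173 × 50 = 58650.

58650 frames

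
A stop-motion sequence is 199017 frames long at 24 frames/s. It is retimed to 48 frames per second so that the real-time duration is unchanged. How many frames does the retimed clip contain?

398034 frames

Target frames = source frames × (target rate / source rate) = 199017 × (48)/(24) = 199017 × 2 = 398034.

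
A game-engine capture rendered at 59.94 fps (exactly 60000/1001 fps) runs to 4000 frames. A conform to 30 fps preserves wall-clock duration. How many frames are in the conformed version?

2002 frames

Target frames = source frames × (target rate / source rate) = 4000 × (30)/(60000/1001) = 4000 × 1001/2000 = 2002.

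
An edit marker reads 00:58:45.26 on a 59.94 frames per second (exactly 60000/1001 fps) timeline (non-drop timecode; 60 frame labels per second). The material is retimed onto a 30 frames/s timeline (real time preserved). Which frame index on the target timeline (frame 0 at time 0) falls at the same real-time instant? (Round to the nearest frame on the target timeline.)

frame 105869

Source frame index: (0×3600 + 58×60 + 45) × 60 + 26 = 211526.
Real time: 211526 / (60000/1001) = 105868763/30000 s.
Target frame: (105868763/30000) × (30) = 105868763/1000 ≈ 105868.763 → 105869.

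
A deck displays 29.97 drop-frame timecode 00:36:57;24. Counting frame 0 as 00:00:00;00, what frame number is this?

66468

Complete 10-minute blocks: 3, each 17982 frames → 53946.
Remaining 6 whole minutes in the current block: 1800 + 5 × 1798 = 10790 frames.
Within the current minute: 57 × 30 + 24 − 2 = 1732 (labels ;00/;01 skipped at this minute). Total = 53946 + 10790 + 1732 = 66468.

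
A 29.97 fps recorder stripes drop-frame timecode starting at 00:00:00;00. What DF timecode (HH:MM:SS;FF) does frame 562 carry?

00:00:18;22

Ten DF minutes hold 17982 frames, so frame 562 lies in block 0 (frames 0–17981) with 562 frames into that block.
The block's first minute is 1800 frames and the rest 1798 each; 562 frames reaches minute 0, so 0 × 18 + 0 × 2 = 0 labels have been skipped so far.
Adding those back, label number 562 + 0 = 562 at 30 labels/s is 18 s + 22 f = 0 h 0 min 18 s frame 22, i.e. 00:00:18;22.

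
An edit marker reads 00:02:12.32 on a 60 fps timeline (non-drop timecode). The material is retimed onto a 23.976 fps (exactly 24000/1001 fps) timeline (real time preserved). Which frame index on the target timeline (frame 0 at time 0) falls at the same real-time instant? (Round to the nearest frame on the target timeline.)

Source frame index: (0×3600 + 2×60 + 12) × 60 + 32 = 7952.
Real time: 7952 / (60) = 1988/15 s.
Target frame: (1988/15) × (24000/1001) = 454400/143 ≈ 3177.622 → 3178.

frame 3178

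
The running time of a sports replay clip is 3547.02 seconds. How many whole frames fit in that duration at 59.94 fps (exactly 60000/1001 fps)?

212608 frames

Frames = 3547.02 × 60000/1001 = 212821200/1001 ≈ 212608.5914.
Complete frames: 212608.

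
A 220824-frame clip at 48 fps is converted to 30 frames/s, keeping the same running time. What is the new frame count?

138015 frames

Target frames = source frames × (target rate / source rate) = 220824 × (30)/(48) = 220824 × 5/8 = 138015.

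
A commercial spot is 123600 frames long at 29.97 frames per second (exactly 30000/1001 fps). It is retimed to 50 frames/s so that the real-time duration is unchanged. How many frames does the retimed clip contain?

206206 frames

Target frames = source frames × (target rate / source rate) = 123600 × (50)/(30000/1001) = 123600 × 1001/600 = 206206.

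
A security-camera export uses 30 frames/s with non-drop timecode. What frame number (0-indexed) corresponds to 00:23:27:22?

Total seconds to the label: (0 × 3600 + 23 × 60 + 27) = 1407.
Frame index = 1407 × 30 + 22 = 42232.

frame 42232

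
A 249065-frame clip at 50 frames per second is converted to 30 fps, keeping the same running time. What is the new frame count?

Target frames = source frames × (target rate / source rate) = 249065 × (30)/(50) = 249065 × 3/5 = 149439.

149439 frames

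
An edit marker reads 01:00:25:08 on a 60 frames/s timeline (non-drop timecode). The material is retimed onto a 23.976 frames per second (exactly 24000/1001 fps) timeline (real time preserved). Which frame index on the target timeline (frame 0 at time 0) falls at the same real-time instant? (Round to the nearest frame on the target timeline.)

Source frame index: (1×3600 + 0×60 + 25) × 60 + 8 = 217508.
Real time: 217508 / (60) = 54377/15 s.
Target frame: (54377/15) × (24000/1001) = 87003200/1001 ≈ 86916.284 → 86916.

frame 86916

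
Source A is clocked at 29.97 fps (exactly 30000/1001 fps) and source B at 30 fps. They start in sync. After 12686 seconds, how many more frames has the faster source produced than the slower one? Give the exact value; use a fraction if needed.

380580/1001 frames

A emits 30000/1001 × 12686 = 380580000/1001 frames; B emits 30 × 12686 = 380580.
Difference = 380580/1001 frames (≈ 380.1998); B is ahead of A.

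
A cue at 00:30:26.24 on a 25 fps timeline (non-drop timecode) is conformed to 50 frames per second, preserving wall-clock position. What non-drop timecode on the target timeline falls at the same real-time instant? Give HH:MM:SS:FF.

00:30:26:48

Source frame index: (0×3600 + 30×60 + 26) × 25 + 24 = 45674.
Real time: 45674 / (25) = 45674/25 s.
Target frame: (45674/25) × (50) = 91348.
At 50 labels/s: frame 91348 → 00:30:26:48.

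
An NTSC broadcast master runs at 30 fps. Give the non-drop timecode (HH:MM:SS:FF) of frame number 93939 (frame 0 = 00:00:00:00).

93939 ÷ 30 = 3131 full seconds, remainder 9 frames.
3131 s = 0 h 52 min 11 s.
Timecode: 00:52:11:09.

00:52:11:09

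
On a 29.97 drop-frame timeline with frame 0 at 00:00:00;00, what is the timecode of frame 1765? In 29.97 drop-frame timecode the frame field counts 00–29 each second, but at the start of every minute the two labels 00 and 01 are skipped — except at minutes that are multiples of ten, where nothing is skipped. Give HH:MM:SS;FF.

00:00:58;25

Ten DF minutes hold 17982 frames, so frame 1765 lies in block 0 (frames 0–17981) with 1765 frames into that block.
The block's first minute is 1800 frames and the rest 1798 each; 1765 frames reaches minute 0, so 0 × 18 + 0 × 2 = 0 labels have been skipped so far.
Adding those back, label number 1765 + 0 = 1765 at 30 labels/s is 58 s + 25 f = 0 h 0 min 58 s frame 25, i.e. 00:00:58;25.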